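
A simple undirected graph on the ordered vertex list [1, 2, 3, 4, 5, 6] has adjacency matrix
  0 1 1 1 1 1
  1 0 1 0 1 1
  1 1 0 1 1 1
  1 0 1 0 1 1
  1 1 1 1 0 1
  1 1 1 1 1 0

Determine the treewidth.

4

A width-4 tree decomposition is:
Bags: B1 = {1, 3, 4, 5, 6}  B2 = {1, 2, 3, 5, 6}
Tree: B1–B2
Every bag has size at most 5, so the width is 5 − 1 = 4 and tw(G) ≤ 4. For the lower bound, the 5 vertices {1, 2, 3, 5, 6} are pairwise adjacent, and any tree decomposition puts a clique entirely inside one bag — forcing width ≥ 4. Therefore the treewidth is 4.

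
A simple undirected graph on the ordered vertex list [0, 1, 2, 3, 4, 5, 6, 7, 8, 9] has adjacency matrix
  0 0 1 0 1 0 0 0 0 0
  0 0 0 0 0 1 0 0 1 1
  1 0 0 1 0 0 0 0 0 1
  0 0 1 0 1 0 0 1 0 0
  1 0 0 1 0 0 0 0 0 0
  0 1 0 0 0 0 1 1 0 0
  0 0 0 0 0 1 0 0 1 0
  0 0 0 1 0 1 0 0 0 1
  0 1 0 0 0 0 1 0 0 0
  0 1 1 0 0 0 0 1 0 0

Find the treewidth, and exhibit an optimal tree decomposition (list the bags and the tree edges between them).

The largest bag has 3 vertices, giving width 2; this decomposition certifies tw(G) ≤ 2. The edges 6–8–1–5–6 form a cycle, so G is not a tree and its treewidth is at least 2. The upper and lower bounds meet at 2, so that is the treewidth.

Treewidth 2.
Bags: B1 = {5, 6, 8}  B2 = {1, 5, 8}  B3 = {1, 5, 7}  B4 = {1, 7, 9}  B5 = {3, 7, 9}  B6 = {2, 3, 9}  B7 = {2, 3, 4}  B8 = {0, 2, 4}
Tree: B1–B2, B2–B3, B3–B4, B4–B5, B5–B6, B6–B7, B7–B8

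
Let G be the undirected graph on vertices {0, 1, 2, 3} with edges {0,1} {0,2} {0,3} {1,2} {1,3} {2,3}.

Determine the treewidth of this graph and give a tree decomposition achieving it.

A single bag containing all 4 vertices is trivially a valid decomposition of width 3. Conversely, {0, 1, 2, 3} is a clique of size 4, and the vertices of any clique must share a bag in every tree decomposition; so some bag has ≥ 4 vertices and tw(G) ≥ 3. The upper and lower bounds meet at 3, so that is the treewidth.

Treewidth 3.
One optimal decomposition is:
Bags: B1 = {0, 1, 2, 3}
Tree: (single bag)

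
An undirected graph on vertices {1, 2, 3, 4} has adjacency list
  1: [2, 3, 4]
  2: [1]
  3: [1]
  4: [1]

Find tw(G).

A width-1 tree decomposition is:
Bags: B1 = {1, 3}  B2 = {1, 4}  B3 = {1, 2}
Tree: B1–B2, B1–B3
The largest bag has 2 vertices, giving width 1; this decomposition certifies tw(G) ≤ 1. G has an edge, so its treewidth is at least 1. Combining the bounds, tw(G) = 1.

1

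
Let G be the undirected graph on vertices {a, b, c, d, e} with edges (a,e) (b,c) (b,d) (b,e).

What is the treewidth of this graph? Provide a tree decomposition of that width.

Treewidth 1.
One such decomposition:
Bags: B1 = {b, d}  B2 = {b, e}  B3 = {a, e}  B4 = {b, c}
Tree: B1–B2, B2–B3, B1–B4

Each bag holds 2 vertices, so the decomposition has width 1, which upper-bounds the treewidth. Any graph with an edge has treewidth ≥ 1, and G has the edge d–b. Hence tw(G) = 1 exactly.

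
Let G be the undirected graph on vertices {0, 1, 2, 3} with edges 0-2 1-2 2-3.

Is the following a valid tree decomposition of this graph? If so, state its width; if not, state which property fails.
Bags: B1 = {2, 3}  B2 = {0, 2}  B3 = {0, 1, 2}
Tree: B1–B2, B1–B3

No — bags containing vertex 0 are not connected in the tree.

A tree decomposition must satisfy three properties: every vertex lies in some bag; for every edge, both endpoints lie together in some bag; and for every vertex, the bags containing it form a connected subtree. Here bags containing vertex 0 are not connected in the tree, so the decomposition is invalid.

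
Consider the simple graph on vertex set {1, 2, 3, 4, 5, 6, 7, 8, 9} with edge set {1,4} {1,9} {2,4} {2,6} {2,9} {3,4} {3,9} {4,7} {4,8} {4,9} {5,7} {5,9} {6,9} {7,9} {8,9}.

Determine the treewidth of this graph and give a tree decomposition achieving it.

Treewidth 2.
One optimal decomposition is:
Bags: B1 = {1, 4, 9}  B2 = {4, 7, 9}  B3 = {2, 4, 9}  B4 = {5, 7, 9}  B5 = {2, 6, 9}  B6 = {3, 4, 9}  B7 = {4, 8, 9}
Tree: B1–B2, B1–B3, B2–B4, B3–B5, B2–B6, B1–B7

The largest bag has 3 vertices, giving width 2; this decomposition certifies tw(G) ≤ 2. Conversely, {1, 4, 9} is a clique of size 3, and the vertices of any clique must share a bag in every tree decomposition; so some bag has ≥ 3 vertices and tw(G) ≥ 2. Combining the bounds, tw(G) = 2.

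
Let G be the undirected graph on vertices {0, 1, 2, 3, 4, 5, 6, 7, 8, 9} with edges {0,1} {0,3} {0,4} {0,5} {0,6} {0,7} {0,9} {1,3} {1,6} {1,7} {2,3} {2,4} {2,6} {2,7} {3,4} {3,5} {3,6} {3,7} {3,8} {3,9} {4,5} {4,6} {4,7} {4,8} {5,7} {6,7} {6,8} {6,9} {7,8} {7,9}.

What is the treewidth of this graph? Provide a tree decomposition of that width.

Treewidth 4.
One optimal decomposition is:
Bags: B1 = {0, 3, 4, 6, 7}  B2 = {2, 3, 4, 6, 7}  B3 = {0, 1, 3, 6, 7}  B4 = {3, 4, 6, 7, 8}  B5 = {0, 3, 4, 5, 7}  B6 = {0, 3, 6, 7, 9}
Tree: B1–B2, B1–B3, B2–B4, B1–B5, B1–B6

Each bag holds 5 vertices, so the decomposition has width 4, which upper-bounds the treewidth. On the other hand G contains the 5-clique {0, 3, 4, 5, 7}. A clique must lie in a single bag of any decomposition, so no decomposition can have width below 4. Combining the bounds, tw(G) = 4.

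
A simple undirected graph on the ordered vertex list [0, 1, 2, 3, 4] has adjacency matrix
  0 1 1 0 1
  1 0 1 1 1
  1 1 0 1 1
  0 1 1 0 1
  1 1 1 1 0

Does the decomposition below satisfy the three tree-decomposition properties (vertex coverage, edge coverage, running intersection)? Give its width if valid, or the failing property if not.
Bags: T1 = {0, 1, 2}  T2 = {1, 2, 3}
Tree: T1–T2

No — vertex 4 appears in no bag.

A tree decomposition must satisfy three properties: every vertex lies in some bag; for every edge, both endpoints lie together in some bag; and for every vertex, the bags containing it form a connected subtree. Here vertex 4 appears in no bag, so the decomposition is invalid.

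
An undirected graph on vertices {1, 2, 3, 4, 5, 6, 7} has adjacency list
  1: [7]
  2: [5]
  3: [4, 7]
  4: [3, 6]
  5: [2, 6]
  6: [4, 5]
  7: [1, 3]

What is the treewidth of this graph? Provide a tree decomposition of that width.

Treewidth 1.
Bags: B1 = {2, 5}  B2 = {5, 6}  B3 = {4, 6}  B4 = {3, 4}  B5 = {3, 7}  B6 = {1, 7}
Tree: B1–B2, B2–B3, B3–B4, B4–B5, B5–B6

Each bag holds 2 vertices, so the decomposition has width 1, which upper-bounds the treewidth. Since G has at least one edge (e.g. 2–5), it is not an edgeless graph, so tw(G) ≥ 1. The upper and lower bounds meet at 1, so that is the treewidth.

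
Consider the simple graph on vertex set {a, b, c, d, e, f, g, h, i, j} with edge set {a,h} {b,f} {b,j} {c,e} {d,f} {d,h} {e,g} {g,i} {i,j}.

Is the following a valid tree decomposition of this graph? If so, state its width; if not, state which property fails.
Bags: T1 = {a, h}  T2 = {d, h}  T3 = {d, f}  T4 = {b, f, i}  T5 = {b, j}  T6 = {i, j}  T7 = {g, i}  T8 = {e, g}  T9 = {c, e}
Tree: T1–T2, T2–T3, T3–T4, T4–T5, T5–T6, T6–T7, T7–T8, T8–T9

No — bags containing vertex i are not connected in the tree.

A tree decomposition must satisfy three properties: every vertex lies in some bag; for every edge, both endpoints lie together in some bag; and for every vertex, the bags containing it form a connected subtree. Here bags containing vertex i are not connected in the tree, so the decomposition is invalid.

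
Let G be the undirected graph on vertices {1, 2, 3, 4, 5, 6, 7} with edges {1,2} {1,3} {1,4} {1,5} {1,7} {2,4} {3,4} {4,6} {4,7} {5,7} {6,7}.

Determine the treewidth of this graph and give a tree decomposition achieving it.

Every bag has size at most 3, so the width is 3 − 1 = 2 and tw(G) ≤ 2. On the other hand G contains the 3-clique {1, 2, 4}. A clique must lie in a single bag of any decomposition, so no decomposition can have width below 2. Combining the bounds, tw(G) = 2.

Treewidth 2.
Bags: B1 = {1, 5, 7}  B2 = {1, 4, 7}  B3 = {4, 6, 7}  B4 = {1, 3, 4}  B5 = {1, 2, 4}
Tree: B1–B2, B2–B3, B2–B4, B2–B5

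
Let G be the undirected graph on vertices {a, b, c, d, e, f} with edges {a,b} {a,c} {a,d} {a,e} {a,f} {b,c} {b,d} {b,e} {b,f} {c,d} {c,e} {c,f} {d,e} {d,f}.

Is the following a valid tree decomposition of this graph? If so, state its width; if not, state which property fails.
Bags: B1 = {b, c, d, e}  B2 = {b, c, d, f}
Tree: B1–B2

A tree decomposition must satisfy three properties: every vertex lies in some bag; for every edge, both endpoints lie together in some bag; and for every vertex, the bags containing it form a connected subtree. Here vertex a appears in no bag, so the decomposition is invalid.

No — vertex a appears in no bag.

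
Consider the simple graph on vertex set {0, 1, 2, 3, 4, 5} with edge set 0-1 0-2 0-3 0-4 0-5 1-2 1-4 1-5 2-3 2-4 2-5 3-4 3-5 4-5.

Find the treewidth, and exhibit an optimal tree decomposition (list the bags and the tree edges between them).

Each bag holds 5 vertices, so the decomposition has width 4, which upper-bounds the treewidth. On the other hand G contains the 5-clique {0, 1, 2, 4, 5}. A clique must lie in a single bag of any decomposition, so no decomposition can have width below 4. Hence tw(G) = 4 exactly.

Treewidth 4.
One optimal decomposition is:
Bags: B1 = {0, 1, 2, 4, 5}  B2 = {0, 2, 3, 4, 5}
Tree: B1–B2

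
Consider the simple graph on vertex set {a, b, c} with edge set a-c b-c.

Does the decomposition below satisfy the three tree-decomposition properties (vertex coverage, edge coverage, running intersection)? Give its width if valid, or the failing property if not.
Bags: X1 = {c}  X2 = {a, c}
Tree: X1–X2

A tree decomposition must satisfy three properties: every vertex lies in some bag; for every edge, both endpoints lie together in some bag; and for every vertex, the bags containing it form a connected subtree. Here vertex b appears in no bag, so the decomposition is invalid.

No — vertex b appears in no bag.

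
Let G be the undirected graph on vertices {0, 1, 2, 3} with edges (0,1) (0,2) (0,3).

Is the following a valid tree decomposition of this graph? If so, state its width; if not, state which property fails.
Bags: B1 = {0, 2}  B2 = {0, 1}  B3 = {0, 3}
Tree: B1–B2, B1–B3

Yes; width 1.

Every vertex of G appears in some bag (union = {0, 1, 2, 3}); every edge is covered by a bag; and for each vertex v the set of bags containing v is connected in the bag tree. The decomposition is therefore valid. The largest bag has 2 vertices, so the width is 1.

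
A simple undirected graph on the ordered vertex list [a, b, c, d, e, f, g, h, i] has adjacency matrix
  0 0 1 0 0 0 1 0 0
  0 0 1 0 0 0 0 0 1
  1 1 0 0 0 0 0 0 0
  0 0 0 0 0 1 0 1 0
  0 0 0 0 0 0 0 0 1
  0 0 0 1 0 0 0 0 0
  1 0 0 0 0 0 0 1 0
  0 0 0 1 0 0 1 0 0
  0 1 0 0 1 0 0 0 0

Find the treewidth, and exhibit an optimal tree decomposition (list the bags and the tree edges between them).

Treewidth 1.
One such decomposition:
Bags: B1 = {d, f}  B2 = {d, h}  B3 = {g, h}  B4 = {a, g}  B5 = {a, c}  B6 = {b, c}  B7 = {b, i}  B8 = {e, i}
Tree: B1–B2, B2–B3, B3–B4, B4–B5, B5–B6, B6–B7, B7–B8

Every bag has size at most 2, so the width is 2 − 1 = 1 and tw(G) ≤ 1. G has an edge, so its treewidth is at least 1. Therefore the treewidth is 1.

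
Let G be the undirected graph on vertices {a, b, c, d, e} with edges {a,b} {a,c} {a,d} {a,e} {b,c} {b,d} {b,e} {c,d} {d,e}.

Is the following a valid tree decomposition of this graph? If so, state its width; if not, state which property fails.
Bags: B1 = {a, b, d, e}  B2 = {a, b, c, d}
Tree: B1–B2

Vertex coverage: the bags together contain {a, b, c, d, e}, the full vertex set. Edge coverage: each edge of G has both endpoints in at least one bag. Running intersection: for every vertex, the bags containing it form a connected subtree. All three properties hold, so this is a valid tree decomposition of width max|bag| − 1 = 3, and hence tw(G) ≤ 3.

Yes; width 3.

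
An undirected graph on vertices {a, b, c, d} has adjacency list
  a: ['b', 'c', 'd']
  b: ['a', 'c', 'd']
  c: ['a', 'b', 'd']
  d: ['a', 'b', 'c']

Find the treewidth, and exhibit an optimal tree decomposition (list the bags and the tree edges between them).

With just one bag of size 4, the width is 4 − 1 = 3, so tw(G) ≤ 3. Conversely, {a, b, c, d} is a clique of size 4, and the vertices of any clique must share a bag in every tree decomposition; so some bag has ≥ 4 vertices and tw(G) ≥ 3. Hence tw(G) = 3 exactly.

Treewidth 3.
One optimal decomposition is:
Bags: B1 = {a, b, c, d}
Tree: (single bag)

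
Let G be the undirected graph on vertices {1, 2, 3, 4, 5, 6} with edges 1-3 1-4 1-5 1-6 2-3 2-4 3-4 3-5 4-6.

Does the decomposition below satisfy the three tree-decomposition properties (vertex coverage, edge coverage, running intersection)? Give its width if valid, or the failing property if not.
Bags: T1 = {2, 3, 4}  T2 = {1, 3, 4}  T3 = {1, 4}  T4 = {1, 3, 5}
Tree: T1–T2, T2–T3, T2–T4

No — vertex 6 appears in no bag.

A tree decomposition must satisfy three properties: every vertex lies in some bag; for every edge, both endpoints lie together in some bag; and for every vertex, the bags containing it form a connected subtree. Here vertex 6 appears in no bag, so the decomposition is invalid.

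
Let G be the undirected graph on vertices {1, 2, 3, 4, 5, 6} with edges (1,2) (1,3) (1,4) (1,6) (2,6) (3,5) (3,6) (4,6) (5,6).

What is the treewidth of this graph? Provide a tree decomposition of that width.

The largest bag has 3 vertices, giving width 2; this decomposition certifies tw(G) ≤ 2. For the lower bound, the 3 vertices {1, 2, 6} are pairwise adjacent, and any tree decomposition puts a clique entirely inside one bag — forcing width ≥ 2. Hence tw(G) = 2 exactly.

Treewidth 2.
One such decomposition:
Bags: B1 = {1, 3, 6}  B2 = {1, 4, 6}  B3 = {1, 2, 6}  B4 = {3, 5, 6}
Tree: B1–B2, B2–B3, B1–B4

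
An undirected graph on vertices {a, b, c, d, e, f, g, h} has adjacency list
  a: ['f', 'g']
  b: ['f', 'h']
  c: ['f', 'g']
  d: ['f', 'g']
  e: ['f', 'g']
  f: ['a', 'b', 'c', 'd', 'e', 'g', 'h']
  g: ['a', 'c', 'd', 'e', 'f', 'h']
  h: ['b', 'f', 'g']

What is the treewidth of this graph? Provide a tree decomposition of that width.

The largest bag has 3 vertices, giving width 2; this decomposition certifies tw(G) ≤ 2. Conversely, {d, f, g} is a clique of size 3, and the vertices of any clique must share a bag in every tree decomposition; so some bag has ≥ 3 vertices and tw(G) ≥ 2. The upper and lower bounds meet at 2, so that is the treewidth.

Treewidth 2.
One optimal decomposition is:
Bags: B1 = {c, f, g}  B2 = {e, f, g}  B3 = {f, g, h}  B4 = {a, f, g}  B5 = {b, f, h}  B6 = {d, f, g}
Tree: B1–B2, B1–B3, B2–B4, B3–B5, B4–B6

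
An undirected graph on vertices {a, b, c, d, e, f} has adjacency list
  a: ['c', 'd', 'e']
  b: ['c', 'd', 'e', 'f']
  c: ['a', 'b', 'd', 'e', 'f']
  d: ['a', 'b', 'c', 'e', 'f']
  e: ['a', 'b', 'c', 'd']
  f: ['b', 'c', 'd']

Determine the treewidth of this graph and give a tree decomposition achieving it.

The largest bag has 4 vertices, giving width 3; this decomposition certifies tw(G) ≤ 3. On the other hand G contains the 4-clique {a, c, d, e}. A clique must lie in a single bag of any decomposition, so no decomposition can have width below 3. Hence tw(G) = 3 exactly.

Treewidth 3.
One optimal decomposition is:
Bags: B1 = {b, c, d, f}  B2 = {b, c, d, e}  B3 = {a, c, d, e}
Tree: B1–B2, B2–B3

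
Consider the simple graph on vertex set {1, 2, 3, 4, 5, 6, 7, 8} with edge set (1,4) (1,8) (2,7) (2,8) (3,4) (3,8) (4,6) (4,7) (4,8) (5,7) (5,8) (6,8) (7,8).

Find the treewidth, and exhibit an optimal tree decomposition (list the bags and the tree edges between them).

Every bag has size at most 3, so the width is 3 − 1 = 2 and tw(G) ≤ 2. For the lower bound, the 3 vertices {2, 7, 8} are pairwise adjacent, and any tree decomposition puts a clique entirely inside one bag — forcing width ≥ 2. Therefore the treewidth is 2.

Treewidth 2.
Bags: B1 = {4, 7, 8}  B2 = {2, 7, 8}  B3 = {5, 7, 8}  B4 = {1, 4, 8}  B5 = {3, 4, 8}  B6 = {4, 6, 8}
Tree: B1–B2, B2–B3, B1–B4, B4–B5, B4–B6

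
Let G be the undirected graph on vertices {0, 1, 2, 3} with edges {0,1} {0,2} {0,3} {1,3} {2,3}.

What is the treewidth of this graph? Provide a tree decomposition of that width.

Each bag holds 3 vertices, so the decomposition has width 2, which upper-bounds the treewidth. For the lower bound, the 3 vertices {0, 1, 3} are pairwise adjacent, and any tree decomposition puts a clique entirely inside one bag — forcing width ≥ 2. The upper and lower bounds meet at 2, so that is the treewidth.

Treewidth 2.
One such decomposition:
Bags: B1 = {0, 1, 3}  B2 = {0, 2, 3}
Tree: B1–B2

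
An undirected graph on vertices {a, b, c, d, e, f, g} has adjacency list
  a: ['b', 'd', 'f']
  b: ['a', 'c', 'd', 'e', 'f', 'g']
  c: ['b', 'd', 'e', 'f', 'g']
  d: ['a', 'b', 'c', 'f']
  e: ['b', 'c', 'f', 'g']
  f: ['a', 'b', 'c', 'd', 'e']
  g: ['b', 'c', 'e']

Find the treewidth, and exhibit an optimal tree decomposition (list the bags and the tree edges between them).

The largest bag has 4 vertices, giving width 3; this decomposition certifies tw(G) ≤ 3. On the other hand G contains the 4-clique {b, c, e, g}. A clique must lie in a single bag of any decomposition, so no decomposition can have width below 3. The upper and lower bounds meet at 3, so that is the treewidth.

Treewidth 3.
Bags: B1 = {a, b, d, f}  B2 = {b, c, d, f}  B3 = {b, c, e, f}  B4 = {b, c, e, g}
Tree: B1–B2, B2–B3, B3–B4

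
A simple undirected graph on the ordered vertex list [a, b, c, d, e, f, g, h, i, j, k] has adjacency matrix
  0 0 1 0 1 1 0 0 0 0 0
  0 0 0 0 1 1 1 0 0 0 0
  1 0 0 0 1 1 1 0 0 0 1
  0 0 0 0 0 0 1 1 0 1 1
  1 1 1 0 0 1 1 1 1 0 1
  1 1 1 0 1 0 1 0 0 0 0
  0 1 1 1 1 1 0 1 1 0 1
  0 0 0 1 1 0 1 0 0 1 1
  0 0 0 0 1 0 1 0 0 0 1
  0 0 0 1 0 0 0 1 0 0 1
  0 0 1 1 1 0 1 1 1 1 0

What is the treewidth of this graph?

A width-3 tree decomposition is:
Bags: B1 = {c, e, g, k}  B2 = {e, g, i, k}  B3 = {c, e, f, g}  B4 = {e, g, h, k}  B5 = {d, g, h, k}  B6 = {b, e, f, g}  B7 = {d, h, j, k}  B8 = {a, c, e, f}
Tree: B1–B2, B1–B3, B2–B4, B4–B5, B3–B6, B5–B7, B3–B8
Each bag holds 4 vertices, so the decomposition has width 3, which upper-bounds the treewidth. For the lower bound, the 4 vertices {d, g, h, k} are pairwise adjacent, and any tree decomposition puts a clique entirely inside one bag — forcing width ≥ 3. Hence tw(G) = 3 exactly.

3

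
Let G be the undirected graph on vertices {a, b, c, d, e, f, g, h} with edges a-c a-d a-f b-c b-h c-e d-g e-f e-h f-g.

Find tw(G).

2

A width-2 tree decomposition is:
Bags: B1 = {d, f, g}  B2 = {a, d, f}  B3 = {a, e, f}  B4 = {a, c, e}  B5 = {c, e, h}  B6 = {b, c, h}
Tree: B1–B2, B2–B3, B3–B4, B4–B5, B5–B6
The largest bag has 3 vertices, giving width 2; this decomposition certifies tw(G) ≤ 2. The edges g–d–a–f–g form a cycle, so G is not a tree and its treewidth is at least 2. Hence tw(G) = 2 exactly.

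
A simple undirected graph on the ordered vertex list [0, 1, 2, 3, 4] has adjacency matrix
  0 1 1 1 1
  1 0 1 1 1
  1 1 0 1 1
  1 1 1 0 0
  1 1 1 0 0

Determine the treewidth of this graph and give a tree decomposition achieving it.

Treewidth 3.
One optimal decomposition is:
Bags: B1 = {0, 1, 2, 3}  B2 = {0, 1, 2, 4}
Tree: B1–B2

Every bag has size at most 4, so the width is 4 − 1 = 3 and tw(G) ≤ 3. For the lower bound, the 4 vertices {0, 1, 2, 3} are pairwise adjacent, and any tree decomposition puts a clique entirely inside one bag — forcing width ≥ 3. Therefore the treewidth is 3.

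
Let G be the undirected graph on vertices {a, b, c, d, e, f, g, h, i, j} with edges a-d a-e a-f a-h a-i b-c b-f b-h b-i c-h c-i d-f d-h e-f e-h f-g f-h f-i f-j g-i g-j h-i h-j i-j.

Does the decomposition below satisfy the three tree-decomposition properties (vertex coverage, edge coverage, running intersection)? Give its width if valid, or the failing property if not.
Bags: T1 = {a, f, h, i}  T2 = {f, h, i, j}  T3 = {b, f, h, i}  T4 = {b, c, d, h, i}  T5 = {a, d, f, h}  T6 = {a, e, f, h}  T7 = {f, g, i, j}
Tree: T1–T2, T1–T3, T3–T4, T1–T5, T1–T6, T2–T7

No — bags containing vertex d are not connected in the tree.

A tree decomposition must satisfy three properties: every vertex lies in some bag; for every edge, both endpoints lie together in some bag; and for every vertex, the bags containing it form a connected subtree. Here bags containing vertex d are not connected in the tree, so the decomposition is invalid.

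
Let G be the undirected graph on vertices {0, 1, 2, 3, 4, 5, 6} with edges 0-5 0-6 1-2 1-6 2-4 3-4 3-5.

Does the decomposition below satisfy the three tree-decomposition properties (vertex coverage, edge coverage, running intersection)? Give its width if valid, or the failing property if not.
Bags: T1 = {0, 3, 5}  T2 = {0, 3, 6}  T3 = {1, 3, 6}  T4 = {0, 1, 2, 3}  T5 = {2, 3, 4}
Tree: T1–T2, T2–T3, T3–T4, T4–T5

No — bags containing vertex 0 are not connected in the tree.

A tree decomposition must satisfy three properties: every vertex lies in some bag; for every edge, both endpoints lie together in some bag; and for every vertex, the bags containing it form a connected subtree. Here bags containing vertex 0 are not connected in the tree, so the decomposition is invalid.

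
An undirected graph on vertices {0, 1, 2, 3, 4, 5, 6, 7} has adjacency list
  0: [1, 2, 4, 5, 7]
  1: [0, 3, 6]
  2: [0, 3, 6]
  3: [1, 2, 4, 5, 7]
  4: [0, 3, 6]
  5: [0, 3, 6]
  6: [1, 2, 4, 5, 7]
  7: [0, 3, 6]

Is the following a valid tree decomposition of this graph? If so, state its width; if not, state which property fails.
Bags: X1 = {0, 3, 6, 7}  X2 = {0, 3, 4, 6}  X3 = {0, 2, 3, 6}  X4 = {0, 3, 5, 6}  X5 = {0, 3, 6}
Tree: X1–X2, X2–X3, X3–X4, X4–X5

A tree decomposition must satisfy three properties: every vertex lies in some bag; for every edge, both endpoints lie together in some bag; and for every vertex, the bags containing it form a connected subtree. Here vertex 1 appears in no bag, so the decomposition is invalid.

No — vertex 1 appears in no bag.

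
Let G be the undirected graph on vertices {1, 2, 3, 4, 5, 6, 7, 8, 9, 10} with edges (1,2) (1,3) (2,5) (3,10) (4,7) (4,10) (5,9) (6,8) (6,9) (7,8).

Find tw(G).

A width-2 tree decomposition is:
Bags: B1 = {4, 7, 8}  B2 = {4, 6, 8}  B3 = {4, 6, 9}  B4 = {4, 5, 9}  B5 = {2, 4, 5}  B6 = {1, 2, 4}  B7 = {1, 3, 4}  B8 = {3, 4, 10}
Tree: B1–B2, B2–B3, B3–B4, B4–B5, B5–B6, B6–B7, B7–B8
Each bag holds 3 vertices, so the decomposition has width 2, which upper-bounds the treewidth. For the lower bound, G contains the cycle 4–7–8–6–9–5–2–1–3–10–4, so G is not a forest; only forests have treewidth ≤ 1, hence tw(G) ≥ 2. Combining the bounds, tw(G) = 2.

2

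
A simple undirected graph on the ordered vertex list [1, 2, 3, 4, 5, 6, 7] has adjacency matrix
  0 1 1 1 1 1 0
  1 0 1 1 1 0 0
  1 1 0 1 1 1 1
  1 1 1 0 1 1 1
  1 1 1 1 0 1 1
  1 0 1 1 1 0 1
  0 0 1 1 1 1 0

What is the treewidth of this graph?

4

A width-4 tree decomposition is:
Bags: B1 = {3, 4, 5, 6, 7}  B2 = {1, 3, 4, 5, 6}  B3 = {1, 2, 3, 4, 5}
Tree: B1–B2, B2–B3
Every bag has size at most 5, so the width is 5 − 1 = 4 and tw(G) ≤ 4. On the other hand G contains the 5-clique {1, 2, 3, 4, 5}. A clique must lie in a single bag of any decomposition, so no decomposition can have width below 4. Combining the bounds, tw(G) = 4.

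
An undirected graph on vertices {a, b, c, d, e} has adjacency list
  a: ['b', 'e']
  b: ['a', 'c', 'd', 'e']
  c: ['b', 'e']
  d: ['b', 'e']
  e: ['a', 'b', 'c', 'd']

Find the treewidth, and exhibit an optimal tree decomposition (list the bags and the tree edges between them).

Every bag has size at most 3, so the width is 3 − 1 = 2 and tw(G) ≤ 2. On the other hand G contains the 3-clique {b, d, e}. A clique must lie in a single bag of any decomposition, so no decomposition can have width below 2. Therefore the treewidth is 2.

Treewidth 2.
One optimal decomposition is:
Bags: B1 = {a, b, e}  B2 = {b, c, e}  B3 = {b, d, e}
Tree: B1–B2, B2–B3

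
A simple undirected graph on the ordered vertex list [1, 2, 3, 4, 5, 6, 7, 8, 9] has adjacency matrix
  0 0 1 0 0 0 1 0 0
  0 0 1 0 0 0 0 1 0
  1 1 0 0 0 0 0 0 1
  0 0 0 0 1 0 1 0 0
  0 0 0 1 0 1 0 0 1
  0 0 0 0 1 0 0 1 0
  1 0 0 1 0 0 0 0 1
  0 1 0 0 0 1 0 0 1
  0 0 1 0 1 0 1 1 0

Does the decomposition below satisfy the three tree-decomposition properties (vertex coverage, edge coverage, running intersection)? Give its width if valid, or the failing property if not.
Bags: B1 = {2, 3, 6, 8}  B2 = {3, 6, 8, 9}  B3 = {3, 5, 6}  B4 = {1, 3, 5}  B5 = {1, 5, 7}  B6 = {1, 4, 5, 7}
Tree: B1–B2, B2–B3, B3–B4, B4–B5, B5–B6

A tree decomposition must satisfy three properties: every vertex lies in some bag; for every edge, both endpoints lie together in some bag; and for every vertex, the bags containing it form a connected subtree. Here edge (9,5) lies in no bag, so the decomposition is invalid.

No — edge (9,5) lies in no bag.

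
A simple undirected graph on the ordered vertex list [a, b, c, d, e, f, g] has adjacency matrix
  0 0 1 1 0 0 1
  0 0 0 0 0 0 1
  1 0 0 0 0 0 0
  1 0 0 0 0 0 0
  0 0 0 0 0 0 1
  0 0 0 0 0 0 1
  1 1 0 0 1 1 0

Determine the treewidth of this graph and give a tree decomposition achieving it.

Treewidth 1.
One such decomposition:
Bags: B1 = {e, g}  B2 = {f, g}  B3 = {a, g}  B4 = {b, g}  B5 = {a, c}  B6 = {a, d}
Tree: B1–B2, B2–B3, B1–B4, B3–B5, B5–B6

Every bag has size at most 2, so the width is 2 − 1 = 1 and tw(G) ≤ 1. Any graph with an edge has treewidth ≥ 1, and G has the edge e–g. The upper and lower bounds meet at 1, so that is the treewidth.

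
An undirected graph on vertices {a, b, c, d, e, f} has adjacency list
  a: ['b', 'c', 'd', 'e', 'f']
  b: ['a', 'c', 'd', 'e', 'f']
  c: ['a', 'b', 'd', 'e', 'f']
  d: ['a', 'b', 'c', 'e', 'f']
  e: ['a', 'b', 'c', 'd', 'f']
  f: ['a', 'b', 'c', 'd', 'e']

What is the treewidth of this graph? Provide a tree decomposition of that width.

With just one bag of size 6, the width is 6 − 1 = 5, so tw(G) ≤ 5. On the other hand G contains the 6-clique {a, b, c, d, e, f}. A clique must lie in a single bag of any decomposition, so no decomposition can have width below 5. The upper and lower bounds meet at 5, so that is the treewidth.

Treewidth 5.
Bags: B1 = {a, b, c, d, e, f}
Tree: (single bag)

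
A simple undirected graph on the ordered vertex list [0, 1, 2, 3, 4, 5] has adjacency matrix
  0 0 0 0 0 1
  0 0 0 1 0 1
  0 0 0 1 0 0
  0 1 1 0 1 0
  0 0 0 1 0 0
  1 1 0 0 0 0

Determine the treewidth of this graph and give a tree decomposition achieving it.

Treewidth 1.
Bags: B1 = {1, 3}  B2 = {3, 4}  B3 = {2, 3}  B4 = {1, 5}  B5 = {0, 5}
Tree: B1–B2, B2–B3, B1–B4, B4–B5

The largest bag has 2 vertices, giving width 1; this decomposition certifies tw(G) ≤ 1. Since G has at least one edge (e.g. 1–3), it is not an edgeless graph, so tw(G) ≥ 1. Therefore the treewidth is 1.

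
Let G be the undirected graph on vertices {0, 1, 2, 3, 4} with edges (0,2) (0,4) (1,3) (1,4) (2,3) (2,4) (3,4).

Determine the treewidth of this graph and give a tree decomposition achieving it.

Treewidth 2.
One such decomposition:
Bags: B1 = {2, 3, 4}  B2 = {0, 2, 4}  B3 = {1, 3, 4}
Tree: B1–B2, B1–B3

Each bag holds 3 vertices, so the decomposition has width 2, which upper-bounds the treewidth. For the lower bound, the 3 vertices {1, 3, 4} are pairwise adjacent, and any tree decomposition puts a clique entirely inside one bag — forcing width ≥ 2. Hence tw(G) = 2 exactly.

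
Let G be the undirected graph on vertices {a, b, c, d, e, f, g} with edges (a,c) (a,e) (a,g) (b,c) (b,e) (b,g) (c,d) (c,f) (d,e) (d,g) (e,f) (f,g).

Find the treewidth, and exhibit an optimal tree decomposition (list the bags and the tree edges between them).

Treewidth 3.
Bags: B1 = {c, e, f, g}  B2 = {c, d, e, g}  B3 = {a, c, e, g}  B4 = {b, c, e, g}
Tree: B1–B2, B2–B3, B3–B4

Every bag has size at most 4, so the width is 4 − 1 = 3 and tw(G) ≤ 3. For the lower bound: the 4 vertex sets {c,f}, {d,e}, {g}, {a} are disjoint, each induces a connected subgraph, and every pair is joined by at least one edge of G. Contracting each set to a single vertex therefore yields K_{4} as a minor, and since treewidth is minor-monotone, tw(G) ≥ tw(K_{4}) = 3. Therefore the treewidth is 3.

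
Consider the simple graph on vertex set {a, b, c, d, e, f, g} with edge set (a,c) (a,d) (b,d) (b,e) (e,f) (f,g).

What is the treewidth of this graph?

1

A width-1 tree decomposition is:
Bags: B1 = {a, c}  B2 = {a, d}  B3 = {b, d}  B4 = {b, e}  B5 = {e, f}  B6 = {f, g}
Tree: B1–B2, B2–B3, B3–B4, B4–B5, B5–B6
Each bag holds 2 vertices, so the decomposition has width 1, which upper-bounds the treewidth. G has an edge, so its treewidth is at least 1. Combining the bounds, tw(G) = 1.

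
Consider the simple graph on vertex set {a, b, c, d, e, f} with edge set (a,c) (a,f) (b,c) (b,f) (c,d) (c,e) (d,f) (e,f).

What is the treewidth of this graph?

2

A width-2 tree decomposition is:
Bags: B1 = {c, d, f}  B2 = {a, c, f}  B3 = {b, c, f}  B4 = {c, e, f}
Tree: B1–B2, B2–B3, B3–B4
Each bag holds 3 vertices, so the decomposition has width 2, which upper-bounds the treewidth. The edges d–c–a–f–d form a cycle, so G is not a tree and its treewidth is at least 2. Combining the bounds, tw(G) = 2.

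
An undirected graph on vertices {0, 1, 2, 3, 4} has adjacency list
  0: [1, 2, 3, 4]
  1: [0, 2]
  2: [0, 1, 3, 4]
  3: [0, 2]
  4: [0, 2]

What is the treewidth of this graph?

2

A width-2 tree decomposition is:
Bags: B1 = {0, 2, 3}  B2 = {0, 1, 2}  B3 = {0, 2, 4}
Tree: B1–B2, B1–B3
The largest bag has 3 vertices, giving width 2; this decomposition certifies tw(G) ≤ 2. Conversely, {0, 1, 2} is a clique of size 3, and the vertices of any clique must share a bag in every tree decomposition; so some bag has ≥ 3 vertices and tw(G) ≥ 2. Therefore the treewidth is 2.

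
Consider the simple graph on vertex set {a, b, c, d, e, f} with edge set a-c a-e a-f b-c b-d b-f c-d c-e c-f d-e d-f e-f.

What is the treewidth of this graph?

3

A width-3 tree decomposition is:
Bags: B1 = {a, c, e, f}  B2 = {c, d, e, f}  B3 = {b, c, d, f}
Tree: B1–B2, B2–B3
Every bag has size at most 4, so the width is 4 − 1 = 3 and tw(G) ≤ 3. Conversely, {c, d, e, f} is a clique of size 4, and the vertices of any clique must share a bag in every tree decomposition; so some bag has ≥ 4 vertices and tw(G) ≥ 3. Combining the bounds, tw(G) = 3.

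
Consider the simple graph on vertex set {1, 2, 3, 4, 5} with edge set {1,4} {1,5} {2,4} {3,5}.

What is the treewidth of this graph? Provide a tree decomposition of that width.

Each bag holds 2 vertices, so the decomposition has width 1, which upper-bounds the treewidth. Any graph with an edge has treewidth ≥ 1, and G has the edge 3–5. Combining the bounds, tw(G) = 1.

Treewidth 1.
One optimal decomposition is:
Bags: B1 = {3, 5}  B2 = {1, 5}  B3 = {1, 4}  B4 = {2, 4}
Tree: B1–B2, B2–B3, B3–B4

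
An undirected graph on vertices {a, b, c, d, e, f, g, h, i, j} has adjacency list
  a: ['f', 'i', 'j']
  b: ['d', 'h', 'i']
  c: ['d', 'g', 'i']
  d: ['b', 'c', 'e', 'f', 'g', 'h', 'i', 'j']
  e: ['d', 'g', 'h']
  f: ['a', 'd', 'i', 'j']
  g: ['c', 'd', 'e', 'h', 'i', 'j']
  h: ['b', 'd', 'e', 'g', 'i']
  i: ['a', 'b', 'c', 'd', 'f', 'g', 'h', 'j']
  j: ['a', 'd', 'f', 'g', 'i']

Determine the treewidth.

3

A width-3 tree decomposition is:
Bags: B1 = {d, g, i, j}  B2 = {d, g, h, i}  B3 = {d, e, g, h}  B4 = {c, d, g, i}  B5 = {b, d, h, i}  B6 = {d, f, i, j}  B7 = {a, f, i, j}
Tree: B1–B2, B2–B3, B2–B4, B2–B5, B1–B6, B6–B7
Every bag has size at most 4, so the width is 4 − 1 = 3 and tw(G) ≤ 3. On the other hand G contains the 4-clique {d, e, g, h}. A clique must lie in a single bag of any decomposition, so no decomposition can have width below 3. The upper and lower bounds meet at 3, so that is the treewidth.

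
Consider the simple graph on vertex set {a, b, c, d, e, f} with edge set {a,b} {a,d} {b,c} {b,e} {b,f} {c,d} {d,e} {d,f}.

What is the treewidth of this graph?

A width-2 tree decomposition is:
Bags: B1 = {b, d, e}  B2 = {b, d, f}  B3 = {b, c, d}  B4 = {a, b, d}
Tree: B1–B2, B2–B3, B3–B4
Each bag holds 3 vertices, so the decomposition has width 2, which upper-bounds the treewidth. The edges e–b–f–d–e form a cycle, so G is not a tree and its treewidth is at least 2. The upper and lower bounds meet at 2, so that is the treewidth.

2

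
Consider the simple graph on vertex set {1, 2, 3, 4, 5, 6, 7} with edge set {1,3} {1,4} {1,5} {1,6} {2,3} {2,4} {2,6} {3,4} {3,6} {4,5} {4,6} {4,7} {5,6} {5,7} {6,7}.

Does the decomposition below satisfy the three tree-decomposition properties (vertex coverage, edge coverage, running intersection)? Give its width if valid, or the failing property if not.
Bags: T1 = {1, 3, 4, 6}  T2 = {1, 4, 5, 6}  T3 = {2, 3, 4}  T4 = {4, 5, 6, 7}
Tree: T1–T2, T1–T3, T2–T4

A tree decomposition must satisfy three properties: every vertex lies in some bag; for every edge, both endpoints lie together in some bag; and for every vertex, the bags containing it form a connected subtree. Here edge (6,2) lies in no bag, so the decomposition is invalid.

No — edge (6,2) lies in no bag.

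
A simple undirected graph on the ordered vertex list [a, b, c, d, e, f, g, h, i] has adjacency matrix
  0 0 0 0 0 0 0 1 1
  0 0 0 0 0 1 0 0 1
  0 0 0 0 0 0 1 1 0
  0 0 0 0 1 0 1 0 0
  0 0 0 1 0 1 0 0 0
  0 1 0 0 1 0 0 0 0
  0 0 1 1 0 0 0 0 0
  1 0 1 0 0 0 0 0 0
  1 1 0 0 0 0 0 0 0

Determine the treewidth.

A width-2 tree decomposition is:
Bags: B1 = {c, d, g}  B2 = {c, d, e}  B3 = {c, e, f}  B4 = {b, c, f}  B5 = {b, c, i}  B6 = {a, c, i}  B7 = {a, c, h}
Tree: B1–B2, B2–B3, B3–B4, B4–B5, B5–B6, B6–B7
The largest bag has 3 vertices, giving width 2; this decomposition certifies tw(G) ≤ 2. Since c–g–d–e–f–b–i–a–h–c is a cycle in G, G is not acyclic. Forests are exactly the graphs of treewidth ≤ 1, so tw(G) ≥ 2. Therefore the treewidth is 2.

2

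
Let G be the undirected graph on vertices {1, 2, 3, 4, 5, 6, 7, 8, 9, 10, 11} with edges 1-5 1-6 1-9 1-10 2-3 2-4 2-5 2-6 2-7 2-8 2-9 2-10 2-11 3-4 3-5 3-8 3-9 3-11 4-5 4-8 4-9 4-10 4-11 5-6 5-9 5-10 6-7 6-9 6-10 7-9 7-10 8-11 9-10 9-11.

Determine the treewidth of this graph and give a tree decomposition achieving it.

Treewidth 4.
Bags: B1 = {2, 3, 4, 5, 9}  B2 = {2, 4, 5, 9, 10}  B3 = {2, 3, 4, 9, 11}  B4 = {2, 5, 6, 9, 10}  B5 = {2, 6, 7, 9, 10}  B6 = {1, 5, 6, 9, 10}  B7 = {2, 3, 4, 8, 11}
Tree: B1–B2, B1–B3, B2–B4, B4–B5, B4–B6, B3–B7

The largest bag has 5 vertices, giving width 4; this decomposition certifies tw(G) ≤ 4. On the other hand G contains the 5-clique {1, 5, 6, 9, 10}. A clique must lie in a single bag of any decomposition, so no decomposition can have width below 4. Combining the bounds, tw(G) = 4.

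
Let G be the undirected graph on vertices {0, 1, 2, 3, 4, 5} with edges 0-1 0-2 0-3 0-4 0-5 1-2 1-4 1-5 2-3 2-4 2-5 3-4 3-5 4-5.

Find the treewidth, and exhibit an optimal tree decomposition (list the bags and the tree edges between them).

Treewidth 4.
One such decomposition:
Bags: B1 = {0, 2, 3, 4, 5}  B2 = {0, 1, 2, 4, 5}
Tree: B1–B2

Each bag holds 5 vertices, so the decomposition has width 4, which upper-bounds the treewidth. On the other hand G contains the 5-clique {0, 1, 2, 4, 5}. A clique must lie in a single bag of any decomposition, so no decomposition can have width below 4. Hence tw(G) = 4 exactly.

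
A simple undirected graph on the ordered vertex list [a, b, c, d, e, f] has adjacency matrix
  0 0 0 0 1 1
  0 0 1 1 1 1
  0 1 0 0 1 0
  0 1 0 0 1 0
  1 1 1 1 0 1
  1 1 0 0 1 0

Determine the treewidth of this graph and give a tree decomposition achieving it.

Every bag has size at most 3, so the width is 3 − 1 = 2 and tw(G) ≤ 2. For the lower bound, the 3 vertices {a, e, f} are pairwise adjacent, and any tree decomposition puts a clique entirely inside one bag — forcing width ≥ 2. Hence tw(G) = 2 exactly.

Treewidth 2.
One optimal decomposition is:
Bags: B1 = {a, e, f}  B2 = {b, e, f}  B3 = {b, d, e}  B4 = {b, c, e}
Tree: B1–B2, B2–B3, B2–B4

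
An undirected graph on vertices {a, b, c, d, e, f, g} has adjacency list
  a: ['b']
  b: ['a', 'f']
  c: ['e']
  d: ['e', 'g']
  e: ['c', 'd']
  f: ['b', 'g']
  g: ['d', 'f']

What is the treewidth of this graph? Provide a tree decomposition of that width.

The largest bag has 2 vertices, giving width 1; this decomposition certifies tw(G) ≤ 1. Any graph with an edge has treewidth ≥ 1, and G has the edge c–e. Hence tw(G) = 1 exactly.

Treewidth 1.
One such decomposition:
Bags: B1 = {c, e}  B2 = {d, e}  B3 = {d, g}  B4 = {f, g}  B5 = {b, f}  B6 = {a, b}
Tree: B1–B2, B2–B3, B3–B4, B4–B5, B5–B6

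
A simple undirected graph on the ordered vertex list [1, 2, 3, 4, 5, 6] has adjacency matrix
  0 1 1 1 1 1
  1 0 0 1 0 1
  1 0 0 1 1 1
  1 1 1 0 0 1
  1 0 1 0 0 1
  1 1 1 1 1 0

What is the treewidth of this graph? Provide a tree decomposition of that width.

Every bag has size at most 4, so the width is 4 − 1 = 3 and tw(G) ≤ 3. Conversely, {1, 2, 4, 6} is a clique of size 4, and the vertices of any clique must share a bag in every tree decomposition; so some bag has ≥ 4 vertices and tw(G) ≥ 3. The upper and lower bounds meet at 3, so that is the treewidth.

Treewidth 3.
One such decomposition:
Bags: B1 = {1, 3, 5, 6}  B2 = {1, 3, 4, 6}  B3 = {1, 2, 4, 6}
Tree: B1–B2, B2–B3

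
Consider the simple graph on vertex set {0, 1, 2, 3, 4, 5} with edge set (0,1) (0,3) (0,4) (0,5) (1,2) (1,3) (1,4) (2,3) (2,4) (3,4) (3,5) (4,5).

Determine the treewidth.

A width-3 tree decomposition is:
Bags: B1 = {1, 2, 3, 4}  B2 = {0, 1, 3, 4}  B3 = {0, 3, 4, 5}
Tree: B1–B2, B2–B3
Each bag holds 4 vertices, so the decomposition has width 3, which upper-bounds the treewidth. For the lower bound, the 4 vertices {0, 1, 3, 4} are pairwise adjacent, and any tree decomposition puts a clique entirely inside one bag — forcing width ≥ 3. Combining the bounds, tw(G) = 3.

3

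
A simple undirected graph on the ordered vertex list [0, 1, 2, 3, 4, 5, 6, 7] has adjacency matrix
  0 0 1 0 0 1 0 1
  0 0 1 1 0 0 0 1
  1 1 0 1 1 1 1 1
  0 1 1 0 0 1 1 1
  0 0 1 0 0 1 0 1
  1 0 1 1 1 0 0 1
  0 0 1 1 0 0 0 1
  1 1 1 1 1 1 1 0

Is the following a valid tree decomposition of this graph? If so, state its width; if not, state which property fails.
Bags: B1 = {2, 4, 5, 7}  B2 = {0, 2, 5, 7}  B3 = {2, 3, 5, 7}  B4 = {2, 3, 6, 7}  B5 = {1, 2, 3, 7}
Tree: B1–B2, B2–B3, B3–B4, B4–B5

Vertex coverage: the bags together contain {0, 1, 2, 3, 4, 5, 6, 7}, the full vertex set. Edge coverage: each edge of G has both endpoints in at least one bag. Running intersection: for every vertex, the bags containing it form a connected subtree. All three properties hold, so this is a valid tree decomposition of width max|bag| − 1 = 3, and hence tw(G) ≤ 3.

Yes; width 3.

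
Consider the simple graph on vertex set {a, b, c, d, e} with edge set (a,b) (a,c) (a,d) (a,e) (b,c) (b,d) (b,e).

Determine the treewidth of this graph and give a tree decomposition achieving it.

Treewidth 2.
Bags: B1 = {a, b, d}  B2 = {a, b, c}  B3 = {a, b, e}
Tree: B1–B2, B2–B3

Every bag has size at most 3, so the width is 3 − 1 = 2 and tw(G) ≤ 2. Conversely, {a, b, d} is a clique of size 3, and the vertices of any clique must share a bag in every tree decomposition; so some bag has ≥ 3 vertices and tw(G) ≥ 2. Therefore the treewidth is 2.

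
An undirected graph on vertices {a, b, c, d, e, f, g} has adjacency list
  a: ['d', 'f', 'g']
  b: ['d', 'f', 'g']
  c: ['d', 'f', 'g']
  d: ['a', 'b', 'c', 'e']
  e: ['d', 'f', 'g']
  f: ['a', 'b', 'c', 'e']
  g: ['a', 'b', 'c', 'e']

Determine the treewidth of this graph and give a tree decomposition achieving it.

Every bag has size at most 4, so the width is 4 − 1 = 3 and tw(G) ≤ 3. For the lower bound: the 4 vertex sets {c,d}, {a,g}, {f}, {b} are disjoint, each induces a connected subgraph, and every pair is joined by at least one edge of G. Contracting each set to a single vertex therefore yields K_{4} as a minor, and since treewidth is minor-monotone, tw(G) ≥ tw(K_{4}) = 3. Combining the bounds, tw(G) = 3.

Treewidth 3.
Bags: B1 = {c, d, f, g}  B2 = {a, d, f, g}  B3 = {b, d, f, g}  B4 = {d, e, f, g}
Tree: B1–B2, B2–B3, B3–B4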